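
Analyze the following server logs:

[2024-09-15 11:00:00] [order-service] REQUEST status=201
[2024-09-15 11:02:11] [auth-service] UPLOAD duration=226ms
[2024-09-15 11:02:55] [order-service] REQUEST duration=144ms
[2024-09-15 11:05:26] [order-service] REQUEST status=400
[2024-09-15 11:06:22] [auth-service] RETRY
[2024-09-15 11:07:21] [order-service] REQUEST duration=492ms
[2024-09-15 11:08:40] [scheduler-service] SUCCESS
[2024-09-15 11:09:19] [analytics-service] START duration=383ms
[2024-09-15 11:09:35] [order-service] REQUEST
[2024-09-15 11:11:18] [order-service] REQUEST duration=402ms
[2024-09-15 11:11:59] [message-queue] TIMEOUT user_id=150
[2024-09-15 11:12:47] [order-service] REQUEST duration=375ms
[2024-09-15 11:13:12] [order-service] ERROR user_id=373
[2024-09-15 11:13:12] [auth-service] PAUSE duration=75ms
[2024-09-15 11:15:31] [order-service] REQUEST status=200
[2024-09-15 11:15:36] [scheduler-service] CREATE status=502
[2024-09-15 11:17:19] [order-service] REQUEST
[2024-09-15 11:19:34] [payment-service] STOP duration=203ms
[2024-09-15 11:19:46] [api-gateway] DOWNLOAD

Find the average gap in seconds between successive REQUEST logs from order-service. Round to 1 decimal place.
129.9

To calculate average interval:

1. Find all REQUEST events for order-service in order
2. Calculate time gaps between consecutive events
3. Compute mean of gaps: 1039 / 8 = 129.9 seconds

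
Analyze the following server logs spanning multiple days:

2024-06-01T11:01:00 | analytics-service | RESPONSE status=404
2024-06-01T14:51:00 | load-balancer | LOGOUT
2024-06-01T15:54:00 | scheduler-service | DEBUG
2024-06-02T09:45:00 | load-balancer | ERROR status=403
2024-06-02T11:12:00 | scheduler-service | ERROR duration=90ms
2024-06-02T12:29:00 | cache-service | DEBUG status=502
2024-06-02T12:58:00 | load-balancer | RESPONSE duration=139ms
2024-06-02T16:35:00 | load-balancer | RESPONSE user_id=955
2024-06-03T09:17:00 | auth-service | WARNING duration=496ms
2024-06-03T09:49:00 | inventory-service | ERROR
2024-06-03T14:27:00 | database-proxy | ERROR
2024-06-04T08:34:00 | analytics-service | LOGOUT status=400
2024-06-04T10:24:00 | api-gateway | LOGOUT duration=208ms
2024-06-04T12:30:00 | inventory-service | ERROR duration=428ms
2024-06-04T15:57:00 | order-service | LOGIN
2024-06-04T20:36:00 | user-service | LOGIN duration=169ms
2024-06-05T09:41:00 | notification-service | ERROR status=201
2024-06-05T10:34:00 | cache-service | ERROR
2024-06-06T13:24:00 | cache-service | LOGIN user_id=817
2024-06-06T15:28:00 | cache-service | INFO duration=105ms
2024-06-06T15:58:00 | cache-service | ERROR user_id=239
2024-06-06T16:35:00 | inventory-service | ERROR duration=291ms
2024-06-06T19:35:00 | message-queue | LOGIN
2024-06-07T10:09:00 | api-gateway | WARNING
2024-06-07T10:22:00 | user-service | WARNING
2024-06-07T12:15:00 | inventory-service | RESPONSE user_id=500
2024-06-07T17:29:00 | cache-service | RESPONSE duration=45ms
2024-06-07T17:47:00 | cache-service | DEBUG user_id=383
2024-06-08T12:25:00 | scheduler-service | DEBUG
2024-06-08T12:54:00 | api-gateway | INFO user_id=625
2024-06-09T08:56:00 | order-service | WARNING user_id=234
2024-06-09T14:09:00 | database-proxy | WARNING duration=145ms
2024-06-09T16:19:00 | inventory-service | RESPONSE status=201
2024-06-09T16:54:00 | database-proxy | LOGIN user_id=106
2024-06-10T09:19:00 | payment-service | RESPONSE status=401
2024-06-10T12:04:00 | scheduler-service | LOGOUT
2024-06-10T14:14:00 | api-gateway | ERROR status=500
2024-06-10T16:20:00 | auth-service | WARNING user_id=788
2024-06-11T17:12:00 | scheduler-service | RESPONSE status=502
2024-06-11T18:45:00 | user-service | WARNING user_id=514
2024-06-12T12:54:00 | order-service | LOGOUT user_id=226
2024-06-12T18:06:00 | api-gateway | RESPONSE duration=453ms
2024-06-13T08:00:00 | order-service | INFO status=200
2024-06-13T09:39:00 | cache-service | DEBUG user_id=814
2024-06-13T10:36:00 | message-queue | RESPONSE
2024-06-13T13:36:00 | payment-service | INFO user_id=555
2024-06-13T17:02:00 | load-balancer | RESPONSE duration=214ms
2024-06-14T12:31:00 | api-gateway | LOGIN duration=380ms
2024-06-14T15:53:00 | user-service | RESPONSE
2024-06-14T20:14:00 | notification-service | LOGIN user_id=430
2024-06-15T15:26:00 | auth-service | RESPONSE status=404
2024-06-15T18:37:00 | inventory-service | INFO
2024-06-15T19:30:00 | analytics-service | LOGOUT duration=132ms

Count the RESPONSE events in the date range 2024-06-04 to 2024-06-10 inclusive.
4

To filter by date range:

1. Date range: 2024-06-04 through 2024-06-10, both dates inclusive
2. Filter for RESPONSE events whose date falls in this range
3. Count matching events: 4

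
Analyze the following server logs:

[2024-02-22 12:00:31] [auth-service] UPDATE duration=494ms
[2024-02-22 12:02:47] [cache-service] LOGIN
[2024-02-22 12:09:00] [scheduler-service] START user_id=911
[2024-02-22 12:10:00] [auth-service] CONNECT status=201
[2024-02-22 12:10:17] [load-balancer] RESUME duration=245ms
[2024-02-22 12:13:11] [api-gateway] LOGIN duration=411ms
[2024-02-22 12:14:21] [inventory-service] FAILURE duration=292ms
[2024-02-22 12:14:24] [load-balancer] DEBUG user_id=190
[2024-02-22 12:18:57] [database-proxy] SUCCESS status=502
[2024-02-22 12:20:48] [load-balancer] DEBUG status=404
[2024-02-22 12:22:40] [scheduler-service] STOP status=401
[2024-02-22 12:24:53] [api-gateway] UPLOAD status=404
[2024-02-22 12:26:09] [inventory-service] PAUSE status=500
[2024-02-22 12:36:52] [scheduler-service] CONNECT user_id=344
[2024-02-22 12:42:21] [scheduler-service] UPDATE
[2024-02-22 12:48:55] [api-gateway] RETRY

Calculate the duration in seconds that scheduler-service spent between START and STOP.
820

To calculate state duration:

1. Find START event for scheduler-service: 2024-02-22 12:09:00
2. Find STOP event for scheduler-service: 2024-02-22 12:22:40
3. Calculate duration: 2024-02-22 12:22:40 - 2024-02-22 12:09:00 = 820 seconds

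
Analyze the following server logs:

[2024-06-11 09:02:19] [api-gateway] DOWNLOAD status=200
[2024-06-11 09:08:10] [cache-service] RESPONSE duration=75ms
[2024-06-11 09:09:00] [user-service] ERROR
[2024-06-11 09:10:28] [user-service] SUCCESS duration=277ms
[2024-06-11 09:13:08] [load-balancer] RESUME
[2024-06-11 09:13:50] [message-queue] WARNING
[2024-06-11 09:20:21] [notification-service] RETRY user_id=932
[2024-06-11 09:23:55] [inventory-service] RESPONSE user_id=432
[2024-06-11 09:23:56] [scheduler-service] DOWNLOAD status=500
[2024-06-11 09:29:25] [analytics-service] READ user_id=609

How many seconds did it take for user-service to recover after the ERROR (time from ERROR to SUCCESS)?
88

To calculate recovery time:

1. Find ERROR event for user-service: 2024-06-11 09:09:00
2. Find next SUCCESS event for user-service: 2024-06-11 09:10:28
3. Recovery time: 2024-06-11 09:10:28 - 2024-06-11 09:09:00 = 88 seconds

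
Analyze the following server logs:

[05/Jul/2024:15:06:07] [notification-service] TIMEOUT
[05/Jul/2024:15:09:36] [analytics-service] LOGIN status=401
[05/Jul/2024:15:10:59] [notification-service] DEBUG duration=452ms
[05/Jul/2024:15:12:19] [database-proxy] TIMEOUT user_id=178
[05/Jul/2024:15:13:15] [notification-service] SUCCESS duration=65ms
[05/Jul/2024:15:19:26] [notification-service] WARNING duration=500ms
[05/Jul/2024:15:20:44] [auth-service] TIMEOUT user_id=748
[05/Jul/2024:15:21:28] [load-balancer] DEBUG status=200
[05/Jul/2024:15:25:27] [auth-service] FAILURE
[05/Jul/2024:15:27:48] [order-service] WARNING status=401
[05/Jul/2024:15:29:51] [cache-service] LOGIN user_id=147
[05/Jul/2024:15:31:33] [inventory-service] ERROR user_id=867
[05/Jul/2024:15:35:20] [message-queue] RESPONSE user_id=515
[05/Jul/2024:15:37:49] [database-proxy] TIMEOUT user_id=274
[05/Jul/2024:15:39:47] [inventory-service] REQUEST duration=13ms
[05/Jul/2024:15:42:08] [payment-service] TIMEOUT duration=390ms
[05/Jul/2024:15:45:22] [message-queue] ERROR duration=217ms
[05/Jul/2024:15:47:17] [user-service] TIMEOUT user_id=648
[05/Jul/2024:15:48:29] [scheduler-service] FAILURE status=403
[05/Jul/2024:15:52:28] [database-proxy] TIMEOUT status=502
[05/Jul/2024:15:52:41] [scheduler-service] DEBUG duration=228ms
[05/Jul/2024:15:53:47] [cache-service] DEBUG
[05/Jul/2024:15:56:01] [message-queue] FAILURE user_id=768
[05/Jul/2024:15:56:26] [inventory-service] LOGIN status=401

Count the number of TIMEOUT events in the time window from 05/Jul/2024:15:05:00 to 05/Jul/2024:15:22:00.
3

To count events in the time window:

1. Window boundaries: 05/Jul/2024:15:05:00 to 05/Jul/2024:15:22:00
2. Filter for TIMEOUT events within this window
3. Count matching events: 3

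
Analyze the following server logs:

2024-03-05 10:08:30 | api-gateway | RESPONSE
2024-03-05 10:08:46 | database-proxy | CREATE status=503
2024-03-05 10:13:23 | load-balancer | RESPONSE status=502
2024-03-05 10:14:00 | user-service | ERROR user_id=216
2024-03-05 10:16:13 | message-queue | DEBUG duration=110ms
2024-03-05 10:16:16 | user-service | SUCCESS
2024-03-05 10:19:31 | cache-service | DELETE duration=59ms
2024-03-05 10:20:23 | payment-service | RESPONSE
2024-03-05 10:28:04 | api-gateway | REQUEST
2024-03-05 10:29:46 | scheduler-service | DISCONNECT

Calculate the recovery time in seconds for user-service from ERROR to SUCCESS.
136

To calculate recovery time:

1. Find ERROR event for user-service: 2024-03-05 10:14:00
2. Find next SUCCESS event for user-service: 2024-03-05 10:16:16
3. Recovery time: 2024-03-05 10:16:16 - 2024-03-05 10:14:00 = 136 seconds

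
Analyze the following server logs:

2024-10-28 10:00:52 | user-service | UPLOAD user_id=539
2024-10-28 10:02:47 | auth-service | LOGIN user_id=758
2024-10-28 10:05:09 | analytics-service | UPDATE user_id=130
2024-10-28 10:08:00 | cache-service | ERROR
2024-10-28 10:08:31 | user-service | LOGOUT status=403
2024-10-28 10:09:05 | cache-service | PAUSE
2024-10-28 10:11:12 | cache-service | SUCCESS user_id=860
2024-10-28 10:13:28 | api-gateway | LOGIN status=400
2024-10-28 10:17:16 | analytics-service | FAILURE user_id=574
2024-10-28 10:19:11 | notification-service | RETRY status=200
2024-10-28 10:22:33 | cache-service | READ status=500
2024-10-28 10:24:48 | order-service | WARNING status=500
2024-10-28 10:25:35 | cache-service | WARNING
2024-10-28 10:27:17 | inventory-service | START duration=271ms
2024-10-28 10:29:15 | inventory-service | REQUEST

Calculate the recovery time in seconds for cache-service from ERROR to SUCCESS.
192

To calculate recovery time:

1. Find ERROR event for cache-service: 2024-10-28 10:08:00
2. Find next SUCCESS event for cache-service: 2024-10-28 10:11:12
3. Recovery time: 2024-10-28 10:11:12 - 2024-10-28 10:08:00 = 192 seconds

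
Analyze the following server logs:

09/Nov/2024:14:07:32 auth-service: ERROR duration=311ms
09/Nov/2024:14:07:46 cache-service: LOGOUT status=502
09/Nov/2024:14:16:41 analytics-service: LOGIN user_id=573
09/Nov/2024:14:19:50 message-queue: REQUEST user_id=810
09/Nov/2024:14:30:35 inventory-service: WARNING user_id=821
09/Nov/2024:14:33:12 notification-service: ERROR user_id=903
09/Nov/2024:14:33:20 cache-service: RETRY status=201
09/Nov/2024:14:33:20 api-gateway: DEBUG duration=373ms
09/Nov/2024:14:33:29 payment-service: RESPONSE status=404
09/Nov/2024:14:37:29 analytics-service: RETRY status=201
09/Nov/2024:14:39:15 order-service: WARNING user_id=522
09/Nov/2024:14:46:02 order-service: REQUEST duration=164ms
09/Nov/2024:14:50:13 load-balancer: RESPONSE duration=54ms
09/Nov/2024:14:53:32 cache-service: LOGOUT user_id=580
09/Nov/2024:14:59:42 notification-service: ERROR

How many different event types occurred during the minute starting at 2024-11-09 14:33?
4

To count unique event types:

1. Filter events in the minute starting at 2024-11-09 14:33
2. Extract event types from matching entries
3. Count unique types: 4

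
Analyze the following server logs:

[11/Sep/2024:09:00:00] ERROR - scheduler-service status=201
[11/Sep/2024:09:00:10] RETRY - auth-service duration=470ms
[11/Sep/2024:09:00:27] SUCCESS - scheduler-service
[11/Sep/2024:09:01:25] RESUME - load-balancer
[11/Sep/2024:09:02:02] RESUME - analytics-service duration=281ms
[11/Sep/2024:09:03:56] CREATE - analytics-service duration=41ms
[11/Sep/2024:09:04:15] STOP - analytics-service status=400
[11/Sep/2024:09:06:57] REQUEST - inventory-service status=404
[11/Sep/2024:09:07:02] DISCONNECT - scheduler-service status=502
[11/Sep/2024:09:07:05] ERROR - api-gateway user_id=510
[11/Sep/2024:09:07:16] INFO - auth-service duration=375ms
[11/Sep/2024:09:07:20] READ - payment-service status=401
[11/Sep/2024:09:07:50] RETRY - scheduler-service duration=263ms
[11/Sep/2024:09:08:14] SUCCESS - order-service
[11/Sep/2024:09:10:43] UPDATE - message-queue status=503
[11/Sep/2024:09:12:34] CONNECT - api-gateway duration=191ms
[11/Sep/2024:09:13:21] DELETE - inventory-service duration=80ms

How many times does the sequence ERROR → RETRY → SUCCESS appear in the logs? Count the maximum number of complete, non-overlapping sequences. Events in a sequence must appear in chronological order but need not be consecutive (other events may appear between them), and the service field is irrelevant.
2

To count sequences:

1. Look for pattern: ERROR → RETRY → SUCCESS
2. Greedily scan the log in chronological order, matching each sequence element in turn (ignoring service)
3. Each time the full pattern completes, increment the count and restart matching from the next event
4. Complete non-overlapping sequences found: 2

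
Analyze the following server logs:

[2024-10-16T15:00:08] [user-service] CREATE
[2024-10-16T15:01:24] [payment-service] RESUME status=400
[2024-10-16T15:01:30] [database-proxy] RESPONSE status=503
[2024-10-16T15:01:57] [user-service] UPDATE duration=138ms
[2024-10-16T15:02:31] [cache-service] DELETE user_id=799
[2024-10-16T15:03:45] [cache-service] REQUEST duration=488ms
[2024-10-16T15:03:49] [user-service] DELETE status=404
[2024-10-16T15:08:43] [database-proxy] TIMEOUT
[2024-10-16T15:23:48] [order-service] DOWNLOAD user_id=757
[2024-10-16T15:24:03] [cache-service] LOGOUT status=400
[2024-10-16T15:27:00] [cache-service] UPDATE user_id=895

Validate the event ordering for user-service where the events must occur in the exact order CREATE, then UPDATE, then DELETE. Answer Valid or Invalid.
Valid

To validate ordering:

1. Required order: CREATE → UPDATE → DELETE
2. Rule: the events must occur in the exact order CREATE, then UPDATE, then DELETE
3. Check actual order of events for user-service
4. Result: Valid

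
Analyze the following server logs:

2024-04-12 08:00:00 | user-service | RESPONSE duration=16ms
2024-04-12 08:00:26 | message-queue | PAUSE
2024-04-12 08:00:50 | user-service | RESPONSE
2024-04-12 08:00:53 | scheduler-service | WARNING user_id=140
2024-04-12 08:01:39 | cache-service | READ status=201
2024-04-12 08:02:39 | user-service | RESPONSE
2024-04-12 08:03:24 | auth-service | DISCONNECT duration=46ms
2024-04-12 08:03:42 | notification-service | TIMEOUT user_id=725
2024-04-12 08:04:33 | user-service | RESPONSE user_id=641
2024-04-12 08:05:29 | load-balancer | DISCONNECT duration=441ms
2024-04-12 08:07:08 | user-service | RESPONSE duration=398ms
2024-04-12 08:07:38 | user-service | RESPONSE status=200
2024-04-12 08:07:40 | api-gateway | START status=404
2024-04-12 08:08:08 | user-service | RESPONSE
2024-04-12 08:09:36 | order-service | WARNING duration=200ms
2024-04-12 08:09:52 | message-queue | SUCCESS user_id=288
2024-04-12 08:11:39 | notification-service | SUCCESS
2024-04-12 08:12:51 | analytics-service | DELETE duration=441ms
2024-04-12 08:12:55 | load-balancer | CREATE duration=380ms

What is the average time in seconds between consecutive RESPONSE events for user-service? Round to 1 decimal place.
81.3

To calculate average interval:

1. Find all RESPONSE events for user-service in order
2. Calculate time gaps between consecutive events
3. Compute mean of gaps: 488 / 6 = 81.3 seconds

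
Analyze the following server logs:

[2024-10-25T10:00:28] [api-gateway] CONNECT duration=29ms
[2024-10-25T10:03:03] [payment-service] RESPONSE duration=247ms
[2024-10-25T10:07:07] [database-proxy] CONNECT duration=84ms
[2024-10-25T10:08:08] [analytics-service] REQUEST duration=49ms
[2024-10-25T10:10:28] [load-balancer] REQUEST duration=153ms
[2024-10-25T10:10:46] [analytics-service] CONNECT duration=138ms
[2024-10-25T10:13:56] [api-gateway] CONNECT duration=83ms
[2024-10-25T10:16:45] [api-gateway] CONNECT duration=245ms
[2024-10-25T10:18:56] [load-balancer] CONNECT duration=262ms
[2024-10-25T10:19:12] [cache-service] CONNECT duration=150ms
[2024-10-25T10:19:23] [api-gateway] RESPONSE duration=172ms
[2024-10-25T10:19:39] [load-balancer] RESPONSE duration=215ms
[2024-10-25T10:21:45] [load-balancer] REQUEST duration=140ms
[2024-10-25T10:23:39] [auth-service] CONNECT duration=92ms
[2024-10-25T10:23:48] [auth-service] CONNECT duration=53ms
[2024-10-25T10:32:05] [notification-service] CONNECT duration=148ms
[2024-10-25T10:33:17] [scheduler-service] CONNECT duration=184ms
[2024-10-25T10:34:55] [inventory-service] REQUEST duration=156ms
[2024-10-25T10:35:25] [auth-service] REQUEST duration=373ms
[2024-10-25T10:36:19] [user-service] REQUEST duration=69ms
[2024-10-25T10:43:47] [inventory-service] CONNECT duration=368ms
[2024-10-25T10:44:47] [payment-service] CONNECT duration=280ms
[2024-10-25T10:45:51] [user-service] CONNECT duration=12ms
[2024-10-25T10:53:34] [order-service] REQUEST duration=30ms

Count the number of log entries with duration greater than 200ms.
7

To count timeouts:

1. Threshold: 200ms
2. Extract duration from each log entry
3. Count entries where duration > 200
4. Timeout count: 7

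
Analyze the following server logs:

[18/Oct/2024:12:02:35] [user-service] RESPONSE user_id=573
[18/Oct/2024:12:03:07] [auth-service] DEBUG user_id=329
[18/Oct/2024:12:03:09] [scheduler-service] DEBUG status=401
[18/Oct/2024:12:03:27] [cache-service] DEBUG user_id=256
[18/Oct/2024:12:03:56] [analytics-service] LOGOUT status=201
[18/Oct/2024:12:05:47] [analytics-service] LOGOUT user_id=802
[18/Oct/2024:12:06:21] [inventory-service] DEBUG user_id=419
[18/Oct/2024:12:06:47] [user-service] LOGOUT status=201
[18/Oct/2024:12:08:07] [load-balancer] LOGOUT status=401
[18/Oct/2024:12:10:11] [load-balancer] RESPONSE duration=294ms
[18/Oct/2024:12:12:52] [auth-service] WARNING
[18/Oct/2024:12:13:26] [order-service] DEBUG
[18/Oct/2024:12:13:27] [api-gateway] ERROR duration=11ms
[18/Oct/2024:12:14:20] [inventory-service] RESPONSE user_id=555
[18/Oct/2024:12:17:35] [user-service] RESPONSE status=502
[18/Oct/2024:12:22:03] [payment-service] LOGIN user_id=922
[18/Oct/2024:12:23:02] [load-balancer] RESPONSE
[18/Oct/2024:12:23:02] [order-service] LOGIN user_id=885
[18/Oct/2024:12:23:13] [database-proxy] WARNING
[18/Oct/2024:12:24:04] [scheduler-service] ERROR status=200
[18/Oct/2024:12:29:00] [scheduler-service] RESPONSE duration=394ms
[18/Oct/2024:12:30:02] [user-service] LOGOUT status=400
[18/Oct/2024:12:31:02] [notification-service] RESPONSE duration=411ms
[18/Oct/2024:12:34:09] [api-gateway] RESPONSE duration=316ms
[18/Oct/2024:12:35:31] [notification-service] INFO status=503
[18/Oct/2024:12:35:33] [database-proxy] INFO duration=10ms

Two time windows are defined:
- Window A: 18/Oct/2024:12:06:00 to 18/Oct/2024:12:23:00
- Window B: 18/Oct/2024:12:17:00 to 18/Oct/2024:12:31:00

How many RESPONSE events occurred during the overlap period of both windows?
1

To find overlap events:

1. Window A: 18/Oct/2024:12:06:00 to 18/Oct/2024:12:23:00
2. Window B: 18/Oct/2024:12:17:00 to 18/Oct/2024:12:31:00
3. Overlap period: 18/Oct/2024:12:17:00 to 18/Oct/2024:12:23:00
4. Count RESPONSE events in overlap: 1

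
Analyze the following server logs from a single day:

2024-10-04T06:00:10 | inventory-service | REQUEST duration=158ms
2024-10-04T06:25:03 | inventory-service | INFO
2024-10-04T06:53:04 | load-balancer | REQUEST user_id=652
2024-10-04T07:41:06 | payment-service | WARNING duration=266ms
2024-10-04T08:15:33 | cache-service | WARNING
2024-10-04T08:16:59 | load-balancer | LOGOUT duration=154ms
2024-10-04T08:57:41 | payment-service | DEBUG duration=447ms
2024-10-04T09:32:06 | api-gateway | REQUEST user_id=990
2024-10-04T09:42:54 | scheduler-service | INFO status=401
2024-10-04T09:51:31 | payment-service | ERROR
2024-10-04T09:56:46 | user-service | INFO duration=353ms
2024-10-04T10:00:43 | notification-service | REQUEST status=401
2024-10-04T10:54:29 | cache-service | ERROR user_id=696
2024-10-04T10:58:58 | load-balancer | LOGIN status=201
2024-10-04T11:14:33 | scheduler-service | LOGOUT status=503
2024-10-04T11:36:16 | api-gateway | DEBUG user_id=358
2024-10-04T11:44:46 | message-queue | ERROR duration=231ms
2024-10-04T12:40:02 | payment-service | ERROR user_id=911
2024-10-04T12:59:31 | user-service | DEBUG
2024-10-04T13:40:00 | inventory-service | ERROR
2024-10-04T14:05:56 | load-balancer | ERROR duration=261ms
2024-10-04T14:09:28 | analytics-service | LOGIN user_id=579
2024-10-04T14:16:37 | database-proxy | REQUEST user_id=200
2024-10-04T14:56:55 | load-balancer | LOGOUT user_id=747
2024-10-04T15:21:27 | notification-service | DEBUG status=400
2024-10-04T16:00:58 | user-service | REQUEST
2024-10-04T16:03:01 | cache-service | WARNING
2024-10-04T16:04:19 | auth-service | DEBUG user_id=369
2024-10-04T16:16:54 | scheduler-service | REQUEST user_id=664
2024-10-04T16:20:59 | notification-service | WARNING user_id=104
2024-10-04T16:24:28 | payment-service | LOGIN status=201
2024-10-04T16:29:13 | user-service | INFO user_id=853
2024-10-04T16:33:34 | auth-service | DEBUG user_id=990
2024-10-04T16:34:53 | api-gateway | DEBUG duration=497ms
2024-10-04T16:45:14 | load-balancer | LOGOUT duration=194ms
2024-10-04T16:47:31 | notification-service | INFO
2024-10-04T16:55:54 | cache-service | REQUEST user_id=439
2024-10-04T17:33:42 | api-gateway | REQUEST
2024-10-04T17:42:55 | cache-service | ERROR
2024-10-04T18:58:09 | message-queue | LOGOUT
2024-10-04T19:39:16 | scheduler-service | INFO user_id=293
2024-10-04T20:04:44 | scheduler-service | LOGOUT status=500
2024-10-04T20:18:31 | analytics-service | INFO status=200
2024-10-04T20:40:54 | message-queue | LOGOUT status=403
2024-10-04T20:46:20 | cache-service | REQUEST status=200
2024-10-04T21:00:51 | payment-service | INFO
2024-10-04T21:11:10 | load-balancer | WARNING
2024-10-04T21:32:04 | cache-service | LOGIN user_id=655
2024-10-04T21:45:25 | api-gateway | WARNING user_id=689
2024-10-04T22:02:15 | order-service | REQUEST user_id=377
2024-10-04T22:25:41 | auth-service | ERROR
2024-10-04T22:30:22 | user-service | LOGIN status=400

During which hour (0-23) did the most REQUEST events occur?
16

To find the peak hour:

1. Group all REQUEST events by hour
2. Count events in each hour
3. Find hour with maximum count
4. Peak hour: 16 (with 3 events)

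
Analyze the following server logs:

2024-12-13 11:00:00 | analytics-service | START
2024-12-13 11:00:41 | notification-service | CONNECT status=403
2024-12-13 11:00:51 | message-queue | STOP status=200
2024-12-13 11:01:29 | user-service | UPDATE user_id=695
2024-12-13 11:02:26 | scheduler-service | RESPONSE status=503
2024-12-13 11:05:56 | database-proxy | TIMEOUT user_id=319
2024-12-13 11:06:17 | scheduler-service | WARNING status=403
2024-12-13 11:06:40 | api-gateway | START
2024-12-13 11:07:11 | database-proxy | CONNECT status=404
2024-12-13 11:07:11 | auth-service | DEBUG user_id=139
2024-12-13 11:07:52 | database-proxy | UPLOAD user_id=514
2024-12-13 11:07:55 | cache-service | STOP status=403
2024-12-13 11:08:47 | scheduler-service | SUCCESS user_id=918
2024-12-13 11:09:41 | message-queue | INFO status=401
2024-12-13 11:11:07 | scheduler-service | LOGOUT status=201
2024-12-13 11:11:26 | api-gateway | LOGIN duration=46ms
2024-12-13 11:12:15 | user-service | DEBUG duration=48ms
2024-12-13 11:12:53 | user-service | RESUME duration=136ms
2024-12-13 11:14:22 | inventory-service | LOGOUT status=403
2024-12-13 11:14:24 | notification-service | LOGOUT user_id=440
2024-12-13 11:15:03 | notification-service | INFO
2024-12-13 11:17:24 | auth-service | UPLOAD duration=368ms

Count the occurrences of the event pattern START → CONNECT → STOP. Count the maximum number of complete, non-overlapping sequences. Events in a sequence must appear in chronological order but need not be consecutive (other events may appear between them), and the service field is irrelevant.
2

To count sequences:

1. Look for pattern: START → CONNECT → STOP
2. Greedily scan the log in chronological order, matching each sequence element in turn (ignoring service)
3. Each time the full pattern completes, increment the count and restart matching from the next event
4. Complete non-overlapping sequences found: 2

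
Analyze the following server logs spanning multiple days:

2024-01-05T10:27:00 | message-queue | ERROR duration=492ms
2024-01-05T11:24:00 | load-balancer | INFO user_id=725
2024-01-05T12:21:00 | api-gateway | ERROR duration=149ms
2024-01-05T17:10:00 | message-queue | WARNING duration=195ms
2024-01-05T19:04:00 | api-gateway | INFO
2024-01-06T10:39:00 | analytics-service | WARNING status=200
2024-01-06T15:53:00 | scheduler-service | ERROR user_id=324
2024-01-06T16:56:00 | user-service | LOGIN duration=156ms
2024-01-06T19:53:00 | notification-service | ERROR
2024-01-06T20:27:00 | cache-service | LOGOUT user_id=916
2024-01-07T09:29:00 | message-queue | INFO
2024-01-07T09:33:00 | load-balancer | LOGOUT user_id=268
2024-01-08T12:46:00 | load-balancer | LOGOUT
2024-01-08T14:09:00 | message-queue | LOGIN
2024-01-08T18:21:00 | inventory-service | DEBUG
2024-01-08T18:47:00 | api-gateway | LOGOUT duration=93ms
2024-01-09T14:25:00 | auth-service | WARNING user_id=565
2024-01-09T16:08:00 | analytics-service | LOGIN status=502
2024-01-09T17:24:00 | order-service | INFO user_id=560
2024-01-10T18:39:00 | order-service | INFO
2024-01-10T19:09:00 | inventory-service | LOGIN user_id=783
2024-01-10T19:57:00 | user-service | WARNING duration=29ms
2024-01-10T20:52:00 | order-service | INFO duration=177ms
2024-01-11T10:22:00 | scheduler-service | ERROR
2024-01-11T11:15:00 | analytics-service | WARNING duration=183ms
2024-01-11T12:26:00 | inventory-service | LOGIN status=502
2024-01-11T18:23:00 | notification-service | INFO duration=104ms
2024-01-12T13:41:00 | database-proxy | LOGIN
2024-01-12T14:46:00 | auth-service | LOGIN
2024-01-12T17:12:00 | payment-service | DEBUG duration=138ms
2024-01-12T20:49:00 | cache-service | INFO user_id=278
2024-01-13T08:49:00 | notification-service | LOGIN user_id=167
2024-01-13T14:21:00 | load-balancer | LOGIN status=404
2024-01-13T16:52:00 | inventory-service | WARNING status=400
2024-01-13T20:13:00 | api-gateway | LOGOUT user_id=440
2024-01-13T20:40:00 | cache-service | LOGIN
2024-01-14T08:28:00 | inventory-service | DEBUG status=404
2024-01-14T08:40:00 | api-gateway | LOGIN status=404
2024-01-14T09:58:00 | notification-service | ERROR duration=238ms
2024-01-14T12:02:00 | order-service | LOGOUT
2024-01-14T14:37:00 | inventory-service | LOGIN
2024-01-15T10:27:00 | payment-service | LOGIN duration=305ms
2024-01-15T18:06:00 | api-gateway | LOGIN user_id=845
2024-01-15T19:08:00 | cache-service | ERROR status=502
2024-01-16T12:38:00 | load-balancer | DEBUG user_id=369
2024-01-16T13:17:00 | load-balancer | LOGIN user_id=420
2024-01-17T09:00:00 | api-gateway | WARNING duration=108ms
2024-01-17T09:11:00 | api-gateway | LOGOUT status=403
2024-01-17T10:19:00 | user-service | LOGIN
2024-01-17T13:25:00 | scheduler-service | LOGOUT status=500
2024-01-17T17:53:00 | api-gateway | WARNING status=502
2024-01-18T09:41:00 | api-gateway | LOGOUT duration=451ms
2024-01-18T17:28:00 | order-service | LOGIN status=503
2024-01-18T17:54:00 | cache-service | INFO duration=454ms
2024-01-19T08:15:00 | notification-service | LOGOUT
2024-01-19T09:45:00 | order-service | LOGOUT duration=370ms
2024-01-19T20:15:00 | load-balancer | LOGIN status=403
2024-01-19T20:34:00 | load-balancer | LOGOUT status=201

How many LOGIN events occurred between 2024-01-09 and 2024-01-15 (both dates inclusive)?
12

To filter by date range:

1. Date range: 2024-01-09 through 2024-01-15, both dates inclusive
2. Filter for LOGIN events whose date falls in this range
3. Count matching events: 12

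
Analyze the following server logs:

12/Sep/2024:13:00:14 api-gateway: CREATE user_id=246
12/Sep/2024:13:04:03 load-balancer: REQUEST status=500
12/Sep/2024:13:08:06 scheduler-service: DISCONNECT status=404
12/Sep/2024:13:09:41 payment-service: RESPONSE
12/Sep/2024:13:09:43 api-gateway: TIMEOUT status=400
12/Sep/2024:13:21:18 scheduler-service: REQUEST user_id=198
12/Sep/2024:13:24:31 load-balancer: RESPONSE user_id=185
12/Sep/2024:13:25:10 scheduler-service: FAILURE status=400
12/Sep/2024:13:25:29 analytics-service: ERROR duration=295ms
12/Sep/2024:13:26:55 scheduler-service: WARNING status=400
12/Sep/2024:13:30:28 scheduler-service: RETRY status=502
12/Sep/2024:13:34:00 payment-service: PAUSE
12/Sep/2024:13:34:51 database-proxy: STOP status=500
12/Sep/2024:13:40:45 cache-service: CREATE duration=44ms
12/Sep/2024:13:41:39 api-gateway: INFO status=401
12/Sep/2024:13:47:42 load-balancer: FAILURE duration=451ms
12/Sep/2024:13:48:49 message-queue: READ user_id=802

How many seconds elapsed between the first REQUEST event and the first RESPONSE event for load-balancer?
1228

To find the time between events:

1. Locate the first REQUEST event for load-balancer: 12/Sep/2024:13:04:03
2. Locate the first RESPONSE event for load-balancer: 12/Sep/2024:13:24:31
3. Calculate the difference: 12/Sep/2024:13:24:31 - 12/Sep/2024:13:04:03 = 1228 seconds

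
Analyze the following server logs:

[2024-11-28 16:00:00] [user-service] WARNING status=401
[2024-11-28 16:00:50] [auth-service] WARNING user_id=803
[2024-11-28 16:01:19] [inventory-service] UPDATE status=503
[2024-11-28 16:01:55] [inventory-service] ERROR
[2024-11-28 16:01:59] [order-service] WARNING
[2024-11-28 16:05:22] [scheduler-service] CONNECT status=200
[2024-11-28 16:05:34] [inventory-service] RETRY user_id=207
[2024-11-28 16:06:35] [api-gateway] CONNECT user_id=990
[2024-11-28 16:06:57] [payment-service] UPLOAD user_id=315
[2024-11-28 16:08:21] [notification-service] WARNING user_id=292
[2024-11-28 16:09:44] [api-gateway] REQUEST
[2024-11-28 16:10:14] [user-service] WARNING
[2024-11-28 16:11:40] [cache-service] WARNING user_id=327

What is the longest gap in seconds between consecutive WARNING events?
382

To find the longest gap:

1. Extract all WARNING events in chronological order
2. Calculate time differences between consecutive events
3. Find the maximum difference
4. Longest gap: 382 seconds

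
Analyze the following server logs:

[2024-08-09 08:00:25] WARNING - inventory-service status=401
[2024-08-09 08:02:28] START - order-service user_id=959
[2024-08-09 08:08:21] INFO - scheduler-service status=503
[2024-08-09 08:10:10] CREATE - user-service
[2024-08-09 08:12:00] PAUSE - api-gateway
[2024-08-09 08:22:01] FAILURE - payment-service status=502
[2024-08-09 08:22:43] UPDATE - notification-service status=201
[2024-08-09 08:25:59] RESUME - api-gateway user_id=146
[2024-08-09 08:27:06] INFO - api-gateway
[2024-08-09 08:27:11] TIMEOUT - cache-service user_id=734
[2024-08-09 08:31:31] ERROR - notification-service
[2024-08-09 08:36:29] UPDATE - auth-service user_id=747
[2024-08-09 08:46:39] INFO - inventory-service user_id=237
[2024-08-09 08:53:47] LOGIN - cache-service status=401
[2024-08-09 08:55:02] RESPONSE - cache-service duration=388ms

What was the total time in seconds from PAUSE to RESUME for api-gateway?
839

To calculate state duration:

1. Find PAUSE event for api-gateway: 2024-08-09 08:12:00
2. Find RESUME event for api-gateway: 2024-08-09 08:25:59
3. Calculate duration: 2024-08-09 08:25:59 - 2024-08-09 08:12:00 = 839 seconds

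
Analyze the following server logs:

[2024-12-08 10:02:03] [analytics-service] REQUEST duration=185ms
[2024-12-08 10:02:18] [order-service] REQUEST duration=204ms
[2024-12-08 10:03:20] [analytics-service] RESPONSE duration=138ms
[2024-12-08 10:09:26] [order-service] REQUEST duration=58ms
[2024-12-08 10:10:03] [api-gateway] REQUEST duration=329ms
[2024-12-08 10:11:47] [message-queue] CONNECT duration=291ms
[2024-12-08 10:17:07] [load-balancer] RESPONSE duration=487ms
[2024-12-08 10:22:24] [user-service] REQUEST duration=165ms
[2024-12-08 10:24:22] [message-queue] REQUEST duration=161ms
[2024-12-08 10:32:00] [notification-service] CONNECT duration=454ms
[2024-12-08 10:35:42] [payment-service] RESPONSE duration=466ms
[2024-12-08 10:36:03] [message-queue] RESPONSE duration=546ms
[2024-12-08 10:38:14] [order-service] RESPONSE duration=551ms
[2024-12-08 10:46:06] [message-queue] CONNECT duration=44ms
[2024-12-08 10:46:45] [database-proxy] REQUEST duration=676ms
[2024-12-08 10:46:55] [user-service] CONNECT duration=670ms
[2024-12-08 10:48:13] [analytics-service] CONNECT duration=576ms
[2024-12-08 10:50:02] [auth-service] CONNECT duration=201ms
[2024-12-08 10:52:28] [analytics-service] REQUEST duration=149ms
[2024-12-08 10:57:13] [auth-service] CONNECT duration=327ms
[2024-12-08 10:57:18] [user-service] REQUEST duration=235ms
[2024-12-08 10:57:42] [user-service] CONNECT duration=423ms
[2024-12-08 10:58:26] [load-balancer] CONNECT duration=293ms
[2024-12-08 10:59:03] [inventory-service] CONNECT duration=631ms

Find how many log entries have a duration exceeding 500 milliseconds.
6

To count timeouts:

1. Threshold: 500ms
2. Extract duration from each log entry
3. Count entries where duration > 500
4. Timeout count: 6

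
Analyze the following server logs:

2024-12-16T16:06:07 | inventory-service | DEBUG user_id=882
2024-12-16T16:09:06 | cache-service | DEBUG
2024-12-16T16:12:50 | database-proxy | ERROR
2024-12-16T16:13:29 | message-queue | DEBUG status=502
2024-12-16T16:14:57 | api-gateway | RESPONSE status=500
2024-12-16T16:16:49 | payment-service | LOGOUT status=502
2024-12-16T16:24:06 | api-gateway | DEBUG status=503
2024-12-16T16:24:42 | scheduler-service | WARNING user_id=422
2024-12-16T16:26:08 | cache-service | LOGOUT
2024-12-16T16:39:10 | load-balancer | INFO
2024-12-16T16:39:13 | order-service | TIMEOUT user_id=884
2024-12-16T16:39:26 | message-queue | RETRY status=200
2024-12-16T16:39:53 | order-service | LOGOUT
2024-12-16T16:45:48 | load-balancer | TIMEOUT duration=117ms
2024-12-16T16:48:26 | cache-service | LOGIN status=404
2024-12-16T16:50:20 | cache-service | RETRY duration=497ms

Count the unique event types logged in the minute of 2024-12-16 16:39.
4

To count unique event types:

1. Filter events in the minute starting at 2024-12-16 16:39
2. Extract event types from matching entries
3. Count unique types: 4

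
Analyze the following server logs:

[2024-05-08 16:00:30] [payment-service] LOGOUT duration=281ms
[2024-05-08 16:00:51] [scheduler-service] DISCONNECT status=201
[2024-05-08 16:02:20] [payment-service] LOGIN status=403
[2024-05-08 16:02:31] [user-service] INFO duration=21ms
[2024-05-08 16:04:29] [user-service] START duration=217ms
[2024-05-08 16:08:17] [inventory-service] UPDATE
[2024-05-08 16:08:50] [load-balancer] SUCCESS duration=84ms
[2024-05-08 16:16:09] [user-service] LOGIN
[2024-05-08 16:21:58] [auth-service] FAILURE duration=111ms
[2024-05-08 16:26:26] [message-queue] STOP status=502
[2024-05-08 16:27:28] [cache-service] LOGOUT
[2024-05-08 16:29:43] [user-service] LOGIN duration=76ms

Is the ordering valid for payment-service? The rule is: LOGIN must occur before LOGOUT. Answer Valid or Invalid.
Invalid

To validate ordering:

1. Required order: LOGIN → LOGOUT
2. Rule: LOGIN must occur before LOGOUT
3. Check actual order of events for payment-service
4. Result: Invalid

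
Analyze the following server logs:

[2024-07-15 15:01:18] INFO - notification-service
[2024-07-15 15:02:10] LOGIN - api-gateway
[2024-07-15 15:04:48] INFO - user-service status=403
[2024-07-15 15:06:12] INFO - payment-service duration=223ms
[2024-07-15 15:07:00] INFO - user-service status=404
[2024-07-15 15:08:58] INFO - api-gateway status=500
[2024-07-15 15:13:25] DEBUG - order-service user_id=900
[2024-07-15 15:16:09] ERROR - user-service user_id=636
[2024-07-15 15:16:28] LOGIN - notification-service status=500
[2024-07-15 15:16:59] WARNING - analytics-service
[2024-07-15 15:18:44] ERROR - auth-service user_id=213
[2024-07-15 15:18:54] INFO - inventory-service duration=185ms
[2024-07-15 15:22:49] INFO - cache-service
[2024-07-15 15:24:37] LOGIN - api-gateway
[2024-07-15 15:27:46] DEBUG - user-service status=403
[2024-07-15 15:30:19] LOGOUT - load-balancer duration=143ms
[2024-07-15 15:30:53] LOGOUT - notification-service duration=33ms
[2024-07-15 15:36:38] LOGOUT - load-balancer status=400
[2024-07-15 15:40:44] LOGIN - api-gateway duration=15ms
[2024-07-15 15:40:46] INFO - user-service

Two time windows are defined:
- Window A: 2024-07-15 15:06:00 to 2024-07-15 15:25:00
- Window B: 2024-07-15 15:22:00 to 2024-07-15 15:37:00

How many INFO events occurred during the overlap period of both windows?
1

To find overlap events:

1. Window A: 2024-07-15 15:06:00 to 2024-07-15 15:25:00
2. Window B: 2024-07-15 15:22:00 to 2024-07-15 15:37:00
3. Overlap period: 2024-07-15 15:22:00 to 2024-07-15 15:25:00
4. Count INFO events in overlap: 1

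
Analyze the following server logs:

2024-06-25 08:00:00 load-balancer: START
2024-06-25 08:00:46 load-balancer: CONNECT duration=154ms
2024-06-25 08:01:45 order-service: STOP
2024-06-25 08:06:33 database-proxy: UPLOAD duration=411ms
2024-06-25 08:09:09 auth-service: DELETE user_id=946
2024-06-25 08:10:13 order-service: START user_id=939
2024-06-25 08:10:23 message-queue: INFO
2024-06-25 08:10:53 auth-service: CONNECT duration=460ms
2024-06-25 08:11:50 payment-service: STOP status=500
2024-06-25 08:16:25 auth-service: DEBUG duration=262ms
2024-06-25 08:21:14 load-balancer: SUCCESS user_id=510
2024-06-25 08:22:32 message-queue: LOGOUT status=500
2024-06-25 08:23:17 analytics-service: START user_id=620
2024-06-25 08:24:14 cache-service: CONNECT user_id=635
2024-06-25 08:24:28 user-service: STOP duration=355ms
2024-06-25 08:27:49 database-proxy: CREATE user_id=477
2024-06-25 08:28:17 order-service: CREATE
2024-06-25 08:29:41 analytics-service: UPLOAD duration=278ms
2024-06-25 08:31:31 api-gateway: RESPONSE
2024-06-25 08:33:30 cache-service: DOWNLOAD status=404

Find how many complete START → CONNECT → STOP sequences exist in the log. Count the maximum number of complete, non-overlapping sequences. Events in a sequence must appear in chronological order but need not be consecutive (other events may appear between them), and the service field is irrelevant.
3

To count sequences:

1. Look for pattern: START → CONNECT → STOP
2. Greedily scan the log in chronological order, matching each sequence element in turn (ignoring service)
3. Each time the full pattern completes, increment the count and restart matching from the next event
4. Complete non-overlapping sequences found: 3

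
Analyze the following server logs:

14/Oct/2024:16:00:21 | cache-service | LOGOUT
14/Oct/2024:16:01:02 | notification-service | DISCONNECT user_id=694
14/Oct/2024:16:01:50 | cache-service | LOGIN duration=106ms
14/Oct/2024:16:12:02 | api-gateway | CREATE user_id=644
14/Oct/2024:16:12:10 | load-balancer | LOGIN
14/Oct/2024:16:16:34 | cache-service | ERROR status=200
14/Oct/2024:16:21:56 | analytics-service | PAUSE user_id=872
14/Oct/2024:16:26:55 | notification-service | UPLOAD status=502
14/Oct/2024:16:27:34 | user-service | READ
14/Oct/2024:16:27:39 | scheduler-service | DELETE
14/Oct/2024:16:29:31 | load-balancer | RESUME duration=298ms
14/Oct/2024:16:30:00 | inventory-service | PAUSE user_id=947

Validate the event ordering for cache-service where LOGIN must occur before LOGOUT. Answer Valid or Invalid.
Invalid

To validate ordering:

1. Required order: LOGIN → LOGOUT
2. Rule: LOGIN must occur before LOGOUT
3. Check actual order of events for cache-service
4. Result: Invalid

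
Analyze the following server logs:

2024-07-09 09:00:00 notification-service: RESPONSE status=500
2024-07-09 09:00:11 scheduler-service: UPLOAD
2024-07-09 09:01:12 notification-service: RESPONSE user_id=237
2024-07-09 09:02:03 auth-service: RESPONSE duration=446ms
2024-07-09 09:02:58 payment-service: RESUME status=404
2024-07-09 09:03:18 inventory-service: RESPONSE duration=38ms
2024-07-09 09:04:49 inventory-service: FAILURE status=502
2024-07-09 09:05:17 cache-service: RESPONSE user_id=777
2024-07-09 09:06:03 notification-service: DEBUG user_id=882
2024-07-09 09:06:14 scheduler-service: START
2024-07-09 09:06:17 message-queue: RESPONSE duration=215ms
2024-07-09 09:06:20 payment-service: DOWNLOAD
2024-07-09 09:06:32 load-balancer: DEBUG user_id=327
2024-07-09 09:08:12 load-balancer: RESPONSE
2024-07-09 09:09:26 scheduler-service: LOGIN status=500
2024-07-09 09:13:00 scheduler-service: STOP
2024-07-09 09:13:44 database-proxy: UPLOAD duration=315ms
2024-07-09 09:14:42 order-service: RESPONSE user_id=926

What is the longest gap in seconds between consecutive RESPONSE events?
390

To find the longest gap:

1. Extract all RESPONSE events in chronological order
2. Calculate time differences between consecutive events
3. Find the maximum difference
4. Longest gap: 390 seconds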